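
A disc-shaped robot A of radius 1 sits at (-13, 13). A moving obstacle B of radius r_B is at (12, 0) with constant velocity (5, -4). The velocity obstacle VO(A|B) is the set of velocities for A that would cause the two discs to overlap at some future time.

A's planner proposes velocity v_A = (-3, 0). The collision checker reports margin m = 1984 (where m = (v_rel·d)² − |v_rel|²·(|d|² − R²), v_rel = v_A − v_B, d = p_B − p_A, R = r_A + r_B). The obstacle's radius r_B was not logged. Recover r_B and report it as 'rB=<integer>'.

m = 1984
d = (25, -13);  v_rel = (-8, 4),  |v_rel|² = 80
v_rel×d = (-8)·(-13) − (4)·(25) = 4
since m = R²·80 − 4²:  R² = (16 + 1984) / 80 = 25
R = √25 = 5  ⇒  r_B = 5 − 1 = 4

rB=4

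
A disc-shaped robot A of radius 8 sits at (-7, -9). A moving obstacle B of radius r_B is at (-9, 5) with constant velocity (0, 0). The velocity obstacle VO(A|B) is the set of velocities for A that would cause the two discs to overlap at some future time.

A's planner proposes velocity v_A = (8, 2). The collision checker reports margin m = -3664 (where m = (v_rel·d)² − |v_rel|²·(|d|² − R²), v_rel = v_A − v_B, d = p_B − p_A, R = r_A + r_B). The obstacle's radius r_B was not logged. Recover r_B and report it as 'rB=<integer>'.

m = -3664
d = (-2, 14);  v_rel = (8, 2),  |v_rel|² = 68
v_rel×d = (8)·(14) − (2)·(-2) = 116
since m = R²·68 − 116²:  R² = (13456 + -3664) / 68 = 144
R = √144 = 12  ⇒  r_B = 12 − 8 = 4

rB=4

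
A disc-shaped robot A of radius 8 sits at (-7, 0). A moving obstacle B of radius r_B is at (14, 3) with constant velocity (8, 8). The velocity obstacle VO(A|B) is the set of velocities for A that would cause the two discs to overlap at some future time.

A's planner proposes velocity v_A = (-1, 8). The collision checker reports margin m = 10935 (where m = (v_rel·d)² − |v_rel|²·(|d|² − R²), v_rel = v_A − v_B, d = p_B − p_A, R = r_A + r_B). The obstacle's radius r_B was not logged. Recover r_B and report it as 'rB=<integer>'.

m = 10935
d = (21, 3);  v_rel = (-9, 0),  |v_rel|² = 81
v_rel×d = (-9)·(3) − (0)·(21) = -27
since m = R²·81 − (-27)²:  R² = (729 + 10935) / 81 = 144
R = √144 = 12  ⇒  r_B = 12 − 8 = 4

rB=4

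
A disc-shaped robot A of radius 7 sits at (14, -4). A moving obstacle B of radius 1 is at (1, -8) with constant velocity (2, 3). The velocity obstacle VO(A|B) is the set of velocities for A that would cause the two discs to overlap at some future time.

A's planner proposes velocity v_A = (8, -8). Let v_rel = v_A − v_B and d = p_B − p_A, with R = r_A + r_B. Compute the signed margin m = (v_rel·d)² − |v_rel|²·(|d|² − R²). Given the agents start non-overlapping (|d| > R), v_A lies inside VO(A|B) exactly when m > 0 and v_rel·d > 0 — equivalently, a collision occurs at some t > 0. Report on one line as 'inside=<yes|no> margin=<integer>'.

d = (-13, -4),  |d|² = 185;  R = 7+1 = 8,  c = 185−8² = 121
v_rel = (6, -11),  |v_rel|² = 157;  v_rel·d = (6)·(-13) + (-11)·(-4) = -34
157·t² + 68·t + 121 = 0  ⇒  m = (-34)² − 157·121 = -17841
m = -17841 < 0,  v_rel·d = -34 < 0  ⇒  outside

inside=no margin=-17841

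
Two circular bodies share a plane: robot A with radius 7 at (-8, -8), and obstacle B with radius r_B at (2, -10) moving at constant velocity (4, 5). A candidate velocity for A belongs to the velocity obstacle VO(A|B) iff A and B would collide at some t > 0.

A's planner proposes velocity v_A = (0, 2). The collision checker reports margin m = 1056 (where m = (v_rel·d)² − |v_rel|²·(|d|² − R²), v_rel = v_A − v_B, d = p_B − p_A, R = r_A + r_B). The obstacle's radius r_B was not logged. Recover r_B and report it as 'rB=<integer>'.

m = 1056
d = (10, -2);  v_rel = (-4, -3),  |v_rel|² = 25
v_rel×d = (-4)·(-2) − (-3)·(10) = 38
since m = R²·25 − 38²:  R² = (1444 + 1056) / 25 = 100
R = √100 = 10  ⇒  r_B = 10 − 7 = 3

rB=3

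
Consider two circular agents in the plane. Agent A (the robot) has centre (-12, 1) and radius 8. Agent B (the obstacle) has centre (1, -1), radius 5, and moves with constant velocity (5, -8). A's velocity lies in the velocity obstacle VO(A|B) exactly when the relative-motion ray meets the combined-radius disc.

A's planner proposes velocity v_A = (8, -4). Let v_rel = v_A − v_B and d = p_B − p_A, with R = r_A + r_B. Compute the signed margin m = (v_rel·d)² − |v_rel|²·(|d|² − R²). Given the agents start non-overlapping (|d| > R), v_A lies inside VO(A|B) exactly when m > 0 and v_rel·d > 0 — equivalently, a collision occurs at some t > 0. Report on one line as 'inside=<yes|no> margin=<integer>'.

d = (13, -2),  |d|² = 173;  R = 8+5 = 13,  c = 173−13² = 4
v_rel = (3, 4),  |v_rel|² = 25;  v_rel·d = (3)·(13) + (4)·(-2) = 31
25·t² − 62·t + 4 = 0  ⇒  m = 31² − 25·4 = 861
m = 861 > 0,  v_rel·d = 31 > 0  ⇒  inside

inside=yes margin=861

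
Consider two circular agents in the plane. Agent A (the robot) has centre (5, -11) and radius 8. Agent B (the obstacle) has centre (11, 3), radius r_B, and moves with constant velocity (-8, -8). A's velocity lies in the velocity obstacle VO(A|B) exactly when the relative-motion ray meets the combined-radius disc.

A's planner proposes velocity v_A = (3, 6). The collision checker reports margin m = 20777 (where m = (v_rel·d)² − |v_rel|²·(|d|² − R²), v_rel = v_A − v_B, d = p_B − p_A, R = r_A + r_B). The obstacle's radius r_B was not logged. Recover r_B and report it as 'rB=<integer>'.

m = 20777
d = (6, 14);  v_rel = (11, 14),  |v_rel|² = 317
v_rel×d = (11)·(14) − (14)·(6) = 70
since m = R²·317 − 70²:  R² = (4900 + 20777) / 317 = 81
R = √81 = 9  ⇒  r_B = 9 − 8 = 1

rB=1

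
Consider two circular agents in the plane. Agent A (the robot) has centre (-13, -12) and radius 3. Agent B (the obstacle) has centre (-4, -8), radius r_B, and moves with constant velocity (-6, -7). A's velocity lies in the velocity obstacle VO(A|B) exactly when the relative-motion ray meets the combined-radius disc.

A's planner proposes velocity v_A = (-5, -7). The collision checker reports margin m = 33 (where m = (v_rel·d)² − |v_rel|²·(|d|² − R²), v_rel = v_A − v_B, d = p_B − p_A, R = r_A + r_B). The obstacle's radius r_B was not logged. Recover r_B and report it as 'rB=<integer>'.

m = 33
d = (9, 4);  v_rel = (1, 0),  |v_rel|² = 1
v_rel×d = (1)·(4) − (0)·(9) = 4
since m = R²·1 − 4²:  R² = (16 + 33) / 1 = 49
R = √49 = 7  ⇒  r_B = 7 − 3 = 4

rB=4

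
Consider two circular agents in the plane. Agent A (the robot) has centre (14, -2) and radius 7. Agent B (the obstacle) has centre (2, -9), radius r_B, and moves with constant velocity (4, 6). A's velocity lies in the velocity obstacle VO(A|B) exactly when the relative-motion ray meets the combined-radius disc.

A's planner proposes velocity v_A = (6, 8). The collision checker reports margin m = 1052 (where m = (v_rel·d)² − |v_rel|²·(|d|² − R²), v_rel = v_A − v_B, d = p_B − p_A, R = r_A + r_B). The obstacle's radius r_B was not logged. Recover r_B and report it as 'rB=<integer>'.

m = 1052
d = (-12, -7);  v_rel = (2, 2),  |v_rel|² = 8
v_rel×d = (2)·(-7) − (2)·(-12) = 10
since m = R²·8 − 10²:  R² = (100 + 1052) / 8 = 144
R = √144 = 12  ⇒  r_B = 12 − 7 = 5

rB=5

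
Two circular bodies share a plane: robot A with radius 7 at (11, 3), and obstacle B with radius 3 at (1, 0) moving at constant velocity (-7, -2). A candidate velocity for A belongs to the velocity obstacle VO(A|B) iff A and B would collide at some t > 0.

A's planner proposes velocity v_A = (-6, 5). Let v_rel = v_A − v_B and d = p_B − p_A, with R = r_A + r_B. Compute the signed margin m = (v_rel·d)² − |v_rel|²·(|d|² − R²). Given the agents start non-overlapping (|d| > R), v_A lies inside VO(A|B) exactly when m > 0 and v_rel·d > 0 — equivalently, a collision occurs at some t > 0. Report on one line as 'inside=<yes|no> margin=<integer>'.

d = (-10, -3),  |d|² = 109;  R = 7+3 = 10,  c = 109−10² = 9
v_rel = (1, 7),  |v_rel|² = 50;  v_rel·d = (1)·(-10) + (7)·(-3) = -31
50·t² + 62·t + 9 = 0  ⇒  m = (-31)² − 50·9 = 511
m = 511 > 0,  v_rel·d = -31 < 0  ⇒  outside

inside=no margin=511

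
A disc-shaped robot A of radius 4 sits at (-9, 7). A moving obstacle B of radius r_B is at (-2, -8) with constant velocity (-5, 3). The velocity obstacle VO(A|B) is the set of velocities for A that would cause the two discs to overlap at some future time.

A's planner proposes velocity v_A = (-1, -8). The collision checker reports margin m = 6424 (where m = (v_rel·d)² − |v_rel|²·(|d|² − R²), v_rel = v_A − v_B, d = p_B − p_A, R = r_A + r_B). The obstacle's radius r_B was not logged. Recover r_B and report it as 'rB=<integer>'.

m = 6424
d = (7, -15);  v_rel = (4, -11),  |v_rel|² = 137
v_rel×d = (4)·(-15) − (-11)·(7) = 17
since m = R²·137 − 17²:  R² = (289 + 6424) / 137 = 49
R = √49 = 7  ⇒  r_B = 7 − 4 = 3

rB=3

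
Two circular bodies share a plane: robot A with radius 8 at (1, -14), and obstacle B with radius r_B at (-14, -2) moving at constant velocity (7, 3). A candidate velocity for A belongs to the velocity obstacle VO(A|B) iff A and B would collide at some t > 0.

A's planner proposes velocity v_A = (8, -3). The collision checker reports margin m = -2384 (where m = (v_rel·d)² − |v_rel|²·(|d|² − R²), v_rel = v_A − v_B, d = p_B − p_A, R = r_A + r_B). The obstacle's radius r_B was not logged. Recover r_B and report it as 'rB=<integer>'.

m = -2384
d = (-15, 12);  v_rel = (1, -6),  |v_rel|² = 37
v_rel×d = (1)·(12) − (-6)·(-15) = -78
since m = R²·37 − (-78)²:  R² = (6084 + -2384) / 37 = 100
R = √100 = 10  ⇒  r_B = 10 − 8 = 2

rB=2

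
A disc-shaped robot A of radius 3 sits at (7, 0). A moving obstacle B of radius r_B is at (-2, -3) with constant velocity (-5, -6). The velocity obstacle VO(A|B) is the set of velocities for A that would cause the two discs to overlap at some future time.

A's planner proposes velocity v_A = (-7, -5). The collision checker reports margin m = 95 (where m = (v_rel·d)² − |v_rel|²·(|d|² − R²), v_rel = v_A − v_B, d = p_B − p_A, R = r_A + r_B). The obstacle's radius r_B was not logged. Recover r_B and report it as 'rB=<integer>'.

m = 95
d = (-9, -3);  v_rel = (-2, 1),  |v_rel|² = 5
v_rel×d = (-2)·(-3) − (1)·(-9) = 15
since m = R²·5 − 15²:  R² = (225 + 95) / 5 = 64
R = √64 = 8  ⇒  r_B = 8 − 3 = 5

rB=5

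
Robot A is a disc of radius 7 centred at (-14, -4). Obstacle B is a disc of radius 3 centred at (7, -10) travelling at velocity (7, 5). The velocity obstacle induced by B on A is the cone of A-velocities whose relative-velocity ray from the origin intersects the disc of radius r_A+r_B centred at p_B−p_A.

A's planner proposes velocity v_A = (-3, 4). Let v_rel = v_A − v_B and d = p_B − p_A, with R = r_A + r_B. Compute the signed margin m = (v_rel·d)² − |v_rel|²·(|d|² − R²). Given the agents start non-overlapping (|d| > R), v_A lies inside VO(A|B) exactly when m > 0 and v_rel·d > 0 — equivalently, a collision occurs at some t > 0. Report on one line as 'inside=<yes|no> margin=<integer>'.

d = (21, -6),  |d|² = 477;  R = 7+3 = 10,  c = 477−10² = 377
v_rel = (-10, -1),  |v_rel|² = 101;  v_rel·d = (-10)·(21) + (-1)·(-6) = -204
101·t² + 408·t + 377 = 0  ⇒  m = (-204)² − 101·377 = 3539
m = 3539 > 0,  v_rel·d = -204 < 0  ⇒  outside

inside=no margin=3539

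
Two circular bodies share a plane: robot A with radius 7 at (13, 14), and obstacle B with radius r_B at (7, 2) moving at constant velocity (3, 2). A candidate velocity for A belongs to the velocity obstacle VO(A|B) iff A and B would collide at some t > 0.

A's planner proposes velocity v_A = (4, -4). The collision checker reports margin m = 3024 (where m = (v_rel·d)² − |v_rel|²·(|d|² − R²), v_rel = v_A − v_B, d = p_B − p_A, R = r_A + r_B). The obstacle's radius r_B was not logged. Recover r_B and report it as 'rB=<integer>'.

m = 3024
d = (-6, -12);  v_rel = (1, -6),  |v_rel|² = 37
v_rel×d = (1)·(-12) − (-6)·(-6) = -48
since m = R²·37 − (-48)²:  R² = (2304 + 3024) / 37 = 144
R = √144 = 12  ⇒  r_B = 12 − 7 = 5

rB=5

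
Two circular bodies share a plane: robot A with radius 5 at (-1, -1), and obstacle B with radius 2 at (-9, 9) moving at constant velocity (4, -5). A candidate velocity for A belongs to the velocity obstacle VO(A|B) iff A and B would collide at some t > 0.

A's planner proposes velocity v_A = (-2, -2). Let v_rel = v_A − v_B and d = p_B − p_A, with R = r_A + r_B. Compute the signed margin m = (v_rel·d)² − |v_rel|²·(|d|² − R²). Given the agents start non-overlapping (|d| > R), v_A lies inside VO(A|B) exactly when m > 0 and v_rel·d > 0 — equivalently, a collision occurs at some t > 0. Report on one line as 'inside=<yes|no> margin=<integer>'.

d = (-8, 10),  |d|² = 164;  R = 5+2 = 7,  c = 164−7² = 115
v_rel = (-6, 3),  |v_rel|² = 45;  v_rel·d = (-6)·(-8) + (3)·(10) = 78
45·t² − 156·t + 115 = 0  ⇒  m = 78² − 45·115 = 909
m = 909 > 0,  v_rel·d = 78 > 0  ⇒  inside

inside=yes margin=909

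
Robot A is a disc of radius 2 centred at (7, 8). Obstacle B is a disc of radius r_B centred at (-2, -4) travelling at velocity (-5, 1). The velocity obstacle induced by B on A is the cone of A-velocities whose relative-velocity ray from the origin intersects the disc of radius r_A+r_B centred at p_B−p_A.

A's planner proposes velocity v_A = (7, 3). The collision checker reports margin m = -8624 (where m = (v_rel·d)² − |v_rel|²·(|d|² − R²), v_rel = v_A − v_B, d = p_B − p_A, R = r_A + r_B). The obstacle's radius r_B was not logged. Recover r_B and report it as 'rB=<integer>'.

m = -8624
d = (-9, -12);  v_rel = (12, 2),  |v_rel|² = 148
v_rel×d = (12)·(-12) − (2)·(-9) = -126
since m = R²·148 − (-126)²:  R² = (15876 + -8624) / 148 = 49
R = √49 = 7  ⇒  r_B = 7 − 2 = 5

rB=5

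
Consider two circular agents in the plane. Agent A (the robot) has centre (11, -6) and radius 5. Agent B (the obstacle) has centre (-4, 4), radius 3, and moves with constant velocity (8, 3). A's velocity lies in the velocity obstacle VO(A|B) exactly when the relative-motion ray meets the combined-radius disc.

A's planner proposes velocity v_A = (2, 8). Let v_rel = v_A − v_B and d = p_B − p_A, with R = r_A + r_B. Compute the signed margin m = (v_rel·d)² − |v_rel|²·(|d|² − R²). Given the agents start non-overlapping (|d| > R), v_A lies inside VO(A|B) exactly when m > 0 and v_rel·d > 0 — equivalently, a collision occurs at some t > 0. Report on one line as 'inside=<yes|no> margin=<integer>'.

d = (-15, 10),  |d|² = 325;  R = 5+3 = 8,  c = 325−8² = 261
v_rel = (-6, 5),  |v_rel|² = 61;  v_rel·d = (-6)·(-15) + (5)·(10) = 140
61·t² − 280·t + 261 = 0  ⇒  m = 140² − 61·261 = 3679
m = 3679 > 0,  v_rel·d = 140 > 0  ⇒  inside

inside=yes margin=3679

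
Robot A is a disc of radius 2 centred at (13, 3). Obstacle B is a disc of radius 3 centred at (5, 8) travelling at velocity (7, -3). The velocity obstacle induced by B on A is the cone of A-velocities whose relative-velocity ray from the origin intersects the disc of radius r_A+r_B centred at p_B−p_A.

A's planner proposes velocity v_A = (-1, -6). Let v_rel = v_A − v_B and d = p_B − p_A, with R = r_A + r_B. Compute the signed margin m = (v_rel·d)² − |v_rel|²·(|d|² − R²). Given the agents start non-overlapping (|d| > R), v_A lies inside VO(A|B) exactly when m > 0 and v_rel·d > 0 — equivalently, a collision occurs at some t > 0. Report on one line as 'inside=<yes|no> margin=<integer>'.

d = (-8, 5),  |d|² = 89;  R = 2+3 = 5,  c = 89−5² = 64
v_rel = (-8, -3),  |v_rel|² = 73;  v_rel·d = (-8)·(-8) + (-3)·(5) = 49
73·t² − 98·t + 64 = 0  ⇒  m = 49² − 73·64 = -2271
m = -2271 < 0,  v_rel·d = 49 > 0  ⇒  outside

inside=no margin=-2271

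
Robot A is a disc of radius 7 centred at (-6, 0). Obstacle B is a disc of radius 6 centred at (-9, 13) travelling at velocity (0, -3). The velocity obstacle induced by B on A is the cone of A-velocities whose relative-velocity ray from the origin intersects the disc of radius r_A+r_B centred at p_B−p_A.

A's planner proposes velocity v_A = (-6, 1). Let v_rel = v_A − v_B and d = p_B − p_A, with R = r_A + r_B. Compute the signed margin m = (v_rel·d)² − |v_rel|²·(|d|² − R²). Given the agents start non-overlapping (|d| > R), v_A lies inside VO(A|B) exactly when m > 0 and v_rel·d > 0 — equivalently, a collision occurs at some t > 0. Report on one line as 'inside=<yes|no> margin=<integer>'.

d = (-3, 13),  |d|² = 178;  R = 7+6 = 13,  c = 178−13² = 9
v_rel = (-6, 4),  |v_rel|² = 52;  v_rel·d = (-6)·(-3) + (4)·(13) = 70
52·t² − 140·t + 9 = 0  ⇒  m = 70² − 52·9 = 4432
m = 4432 > 0,  v_rel·d = 70 > 0  ⇒  inside

inside=yes margin=4432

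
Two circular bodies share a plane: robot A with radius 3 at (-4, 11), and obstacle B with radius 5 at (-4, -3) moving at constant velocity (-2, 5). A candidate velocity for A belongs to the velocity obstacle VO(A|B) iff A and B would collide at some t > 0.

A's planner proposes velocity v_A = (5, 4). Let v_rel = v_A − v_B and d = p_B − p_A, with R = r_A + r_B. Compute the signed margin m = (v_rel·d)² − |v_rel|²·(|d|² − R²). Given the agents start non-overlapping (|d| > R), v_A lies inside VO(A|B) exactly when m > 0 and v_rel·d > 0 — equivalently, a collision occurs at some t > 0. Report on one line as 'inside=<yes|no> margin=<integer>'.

d = (0, -14),  |d|² = 196;  R = 3+5 = 8,  c = 196−8² = 132
v_rel = (7, -1),  |v_rel|² = 50;  v_rel·d = (7)·(0) + (-1)·(-14) = 14
50·t² − 28·t + 132 = 0  ⇒  m = 14² − 50·132 = -6404
m = -6404 < 0,  v_rel·d = 14 > 0  ⇒  outside

inside=no margin=-6404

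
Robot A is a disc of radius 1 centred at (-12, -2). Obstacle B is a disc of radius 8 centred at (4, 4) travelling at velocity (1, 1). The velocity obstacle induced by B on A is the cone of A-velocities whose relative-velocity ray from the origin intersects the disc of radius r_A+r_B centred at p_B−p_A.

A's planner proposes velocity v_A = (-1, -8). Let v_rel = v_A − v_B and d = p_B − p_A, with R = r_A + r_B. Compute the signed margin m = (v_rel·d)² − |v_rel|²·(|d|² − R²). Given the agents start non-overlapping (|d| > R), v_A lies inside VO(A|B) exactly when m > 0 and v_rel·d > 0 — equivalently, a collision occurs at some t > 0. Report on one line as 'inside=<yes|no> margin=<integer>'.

d = (16, 6),  |d|² = 292;  R = 1+8 = 9,  c = 292−9² = 211
v_rel = (-2, -9),  |v_rel|² = 85;  v_rel·d = (-2)·(16) + (-9)·(6) = -86
85·t² + 172·t + 211 = 0  ⇒  m = (-86)² − 85·211 = -10539
m = -10539 < 0,  v_rel·d = -86 < 0  ⇒  outside

inside=no margin=-10539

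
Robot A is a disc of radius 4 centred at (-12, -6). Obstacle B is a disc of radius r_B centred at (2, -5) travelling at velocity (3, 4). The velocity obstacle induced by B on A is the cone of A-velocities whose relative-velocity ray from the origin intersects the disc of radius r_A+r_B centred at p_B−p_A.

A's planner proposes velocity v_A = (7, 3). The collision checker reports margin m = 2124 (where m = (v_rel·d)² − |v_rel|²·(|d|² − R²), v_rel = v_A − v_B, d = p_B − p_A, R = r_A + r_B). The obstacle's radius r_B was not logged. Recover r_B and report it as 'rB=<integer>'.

m = 2124
d = (14, 1);  v_rel = (4, -1),  |v_rel|² = 17
v_rel×d = (4)·(1) − (-1)·(14) = 18
since m = R²·17 − 18²:  R² = (324 + 2124) / 17 = 144
R = √144 = 12  ⇒  r_B = 12 − 4 = 8

rB=8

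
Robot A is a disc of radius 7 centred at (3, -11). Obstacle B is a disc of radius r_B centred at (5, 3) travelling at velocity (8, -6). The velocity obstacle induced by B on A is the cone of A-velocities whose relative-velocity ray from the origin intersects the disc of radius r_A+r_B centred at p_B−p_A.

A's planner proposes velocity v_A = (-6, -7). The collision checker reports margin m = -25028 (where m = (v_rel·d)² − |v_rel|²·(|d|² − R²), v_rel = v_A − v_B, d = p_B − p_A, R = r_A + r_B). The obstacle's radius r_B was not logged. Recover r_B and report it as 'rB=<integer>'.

m = -25028
d = (2, 14);  v_rel = (-14, -1),  |v_rel|² = 197
v_rel×d = (-14)·(14) − (-1)·(2) = -194
since m = R²·197 − (-194)²:  R² = (37636 + -25028) / 197 = 64
R = √64 = 8  ⇒  r_B = 8 − 7 = 1

rB=1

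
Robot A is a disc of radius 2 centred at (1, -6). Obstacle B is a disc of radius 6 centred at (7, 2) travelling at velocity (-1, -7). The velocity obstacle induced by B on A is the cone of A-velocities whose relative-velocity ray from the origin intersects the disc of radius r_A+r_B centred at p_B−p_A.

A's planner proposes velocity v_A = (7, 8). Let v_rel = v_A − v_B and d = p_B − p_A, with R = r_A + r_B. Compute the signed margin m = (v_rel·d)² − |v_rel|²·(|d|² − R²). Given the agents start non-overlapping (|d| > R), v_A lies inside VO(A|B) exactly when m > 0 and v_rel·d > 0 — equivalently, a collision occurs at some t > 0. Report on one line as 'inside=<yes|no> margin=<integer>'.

d = (6, 8),  |d|² = 100;  R = 2+6 = 8,  c = 100−8² = 36
v_rel = (8, 15),  |v_rel|² = 289;  v_rel·d = (8)·(6) + (15)·(8) = 168
289·t² − 336·t + 36 = 0  ⇒  m = 168² − 289·36 = 17820
m = 17820 > 0,  v_rel·d = 168 > 0  ⇒  inside

inside=yes margin=17820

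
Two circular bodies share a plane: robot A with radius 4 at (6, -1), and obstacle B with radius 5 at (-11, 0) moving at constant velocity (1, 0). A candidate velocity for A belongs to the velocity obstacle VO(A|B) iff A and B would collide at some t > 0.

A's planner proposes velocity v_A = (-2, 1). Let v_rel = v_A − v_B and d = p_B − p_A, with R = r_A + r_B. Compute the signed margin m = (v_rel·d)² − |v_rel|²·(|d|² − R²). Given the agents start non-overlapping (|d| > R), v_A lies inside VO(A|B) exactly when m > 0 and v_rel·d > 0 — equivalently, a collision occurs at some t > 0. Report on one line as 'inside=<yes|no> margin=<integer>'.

d = (-17, 1),  |d|² = 290;  R = 4+5 = 9,  c = 290−9² = 209
v_rel = (-3, 1),  |v_rel|² = 10;  v_rel·d = (-3)·(-17) + (1)·(1) = 52
10·t² − 104·t + 209 = 0  ⇒  m = 52² − 10·209 = 614
m = 614 > 0,  v_rel·d = 52 > 0  ⇒  inside

inside=yes margin=614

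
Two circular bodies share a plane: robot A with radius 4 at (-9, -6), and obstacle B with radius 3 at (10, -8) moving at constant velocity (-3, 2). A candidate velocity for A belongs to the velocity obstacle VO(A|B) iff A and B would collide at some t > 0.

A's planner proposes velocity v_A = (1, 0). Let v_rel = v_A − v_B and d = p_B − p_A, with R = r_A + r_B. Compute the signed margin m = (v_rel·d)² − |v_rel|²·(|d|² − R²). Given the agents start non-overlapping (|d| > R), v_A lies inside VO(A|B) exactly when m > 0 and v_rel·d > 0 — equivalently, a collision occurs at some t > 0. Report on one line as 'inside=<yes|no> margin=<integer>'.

d = (19, -2),  |d|² = 365;  R = 4+3 = 7,  c = 365−7² = 316
v_rel = (4, -2),  |v_rel|² = 20;  v_rel·d = (4)·(19) + (-2)·(-2) = 80
20·t² − 160·t + 316 = 0  ⇒  m = 80² − 20·316 = 80
m = 80 > 0,  v_rel·d = 80 > 0  ⇒  inside

inside=yes margin=80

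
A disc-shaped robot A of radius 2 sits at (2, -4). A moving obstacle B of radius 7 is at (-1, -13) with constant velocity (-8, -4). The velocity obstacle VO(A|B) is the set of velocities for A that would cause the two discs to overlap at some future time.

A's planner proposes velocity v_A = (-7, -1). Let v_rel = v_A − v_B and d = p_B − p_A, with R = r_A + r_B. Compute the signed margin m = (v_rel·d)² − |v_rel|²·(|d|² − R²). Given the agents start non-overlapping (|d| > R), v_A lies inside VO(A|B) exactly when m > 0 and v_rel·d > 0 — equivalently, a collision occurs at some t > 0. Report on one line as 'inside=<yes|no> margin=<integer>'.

d = (-3, -9),  |d|² = 90;  R = 2+7 = 9,  c = 90−9² = 9
v_rel = (1, 3),  |v_rel|² = 10;  v_rel·d = (1)·(-3) + (3)·(-9) = -30
10·t² + 60·t + 9 = 0  ⇒  m = (-30)² − 10·9 = 810
m = 810 > 0,  v_rel·d = -30 < 0  ⇒  outside

inside=no margin=810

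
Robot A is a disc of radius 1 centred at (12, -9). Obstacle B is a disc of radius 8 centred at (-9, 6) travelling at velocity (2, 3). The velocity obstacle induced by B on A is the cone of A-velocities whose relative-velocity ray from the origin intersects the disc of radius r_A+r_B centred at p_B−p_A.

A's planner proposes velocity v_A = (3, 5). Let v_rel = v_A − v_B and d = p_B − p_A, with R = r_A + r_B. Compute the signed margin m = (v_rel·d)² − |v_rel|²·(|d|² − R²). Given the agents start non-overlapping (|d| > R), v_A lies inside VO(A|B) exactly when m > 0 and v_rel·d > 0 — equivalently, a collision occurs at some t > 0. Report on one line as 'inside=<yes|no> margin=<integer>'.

d = (-21, 15),  |d|² = 666;  R = 1+8 = 9,  c = 666−9² = 585
v_rel = (1, 2),  |v_rel|² = 5;  v_rel·d = (1)·(-21) + (2)·(15) = 9
5·t² − 18·t + 585 = 0  ⇒  m = 9² − 5·585 = -2844
m = -2844 < 0,  v_rel·d = 9 > 0  ⇒  outside

inside=no margin=-2844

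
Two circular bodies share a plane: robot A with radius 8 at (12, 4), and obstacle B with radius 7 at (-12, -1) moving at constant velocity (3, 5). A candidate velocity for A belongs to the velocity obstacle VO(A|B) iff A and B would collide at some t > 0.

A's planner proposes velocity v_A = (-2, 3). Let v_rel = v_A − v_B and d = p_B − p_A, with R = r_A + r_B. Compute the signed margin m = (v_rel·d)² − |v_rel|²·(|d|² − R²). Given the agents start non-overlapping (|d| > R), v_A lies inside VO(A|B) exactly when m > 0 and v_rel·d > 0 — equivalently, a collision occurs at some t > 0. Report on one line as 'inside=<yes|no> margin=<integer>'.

d = (-24, -5),  |d|² = 601;  R = 8+7 = 15,  c = 601−15² = 376
v_rel = (-5, -2),  |v_rel|² = 29;  v_rel·d = (-5)·(-24) + (-2)·(-5) = 130
29·t² − 260·t + 376 = 0  ⇒  m = 130² − 29·376 = 5996
m = 5996 > 0,  v_rel·d = 130 > 0  ⇒  inside

inside=yes margin=5996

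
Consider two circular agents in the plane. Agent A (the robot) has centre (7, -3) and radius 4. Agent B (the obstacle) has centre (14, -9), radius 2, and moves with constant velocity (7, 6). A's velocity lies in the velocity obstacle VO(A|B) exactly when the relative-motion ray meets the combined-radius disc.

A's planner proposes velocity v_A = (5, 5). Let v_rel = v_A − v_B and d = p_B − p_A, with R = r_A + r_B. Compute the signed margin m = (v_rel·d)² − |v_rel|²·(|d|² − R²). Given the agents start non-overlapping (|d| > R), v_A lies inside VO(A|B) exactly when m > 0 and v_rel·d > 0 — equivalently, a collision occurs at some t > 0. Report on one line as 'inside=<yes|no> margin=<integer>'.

d = (7, -6),  |d|² = 85;  R = 4+2 = 6,  c = 85−6² = 49
v_rel = (-2, -1),  |v_rel|² = 5;  v_rel·d = (-2)·(7) + (-1)·(-6) = -8
5·t² + 16·t + 49 = 0  ⇒  m = (-8)² − 5·49 = -181
m = -181 < 0,  v_rel·d = -8 < 0  ⇒  outside

inside=no margin=-181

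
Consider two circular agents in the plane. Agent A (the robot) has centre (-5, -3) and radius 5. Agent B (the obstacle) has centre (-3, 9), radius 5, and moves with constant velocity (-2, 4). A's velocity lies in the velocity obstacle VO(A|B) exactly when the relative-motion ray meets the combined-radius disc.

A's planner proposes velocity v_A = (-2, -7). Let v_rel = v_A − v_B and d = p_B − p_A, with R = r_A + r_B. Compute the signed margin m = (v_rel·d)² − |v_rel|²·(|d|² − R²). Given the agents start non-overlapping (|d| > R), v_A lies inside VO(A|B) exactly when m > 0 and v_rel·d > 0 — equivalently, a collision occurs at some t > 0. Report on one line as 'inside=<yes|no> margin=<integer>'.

d = (2, 12),  |d|² = 148;  R = 5+5 = 10,  c = 148−10² = 48
v_rel = (0, -11),  |v_rel|² = 121;  v_rel·d = (0)·(2) + (-11)·(12) = -132
121·t² + 264·t + 48 = 0  ⇒  m = (-132)² − 121·48 = 11616
m = 11616 > 0,  v_rel·d = -132 < 0  ⇒  outside

inside=no margin=11616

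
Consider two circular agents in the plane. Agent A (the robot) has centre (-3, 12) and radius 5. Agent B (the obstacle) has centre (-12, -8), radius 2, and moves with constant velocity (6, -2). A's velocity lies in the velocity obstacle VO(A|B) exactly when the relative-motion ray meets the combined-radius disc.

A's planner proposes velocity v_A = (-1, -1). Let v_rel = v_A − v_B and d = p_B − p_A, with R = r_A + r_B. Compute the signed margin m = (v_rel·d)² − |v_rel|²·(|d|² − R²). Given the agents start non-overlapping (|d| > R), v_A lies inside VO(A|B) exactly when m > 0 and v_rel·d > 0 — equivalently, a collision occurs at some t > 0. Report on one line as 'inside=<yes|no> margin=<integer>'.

d = (-9, -20),  |d|² = 481;  R = 5+2 = 7,  c = 481−7² = 432
v_rel = (-7, 1),  |v_rel|² = 50;  v_rel·d = (-7)·(-9) + (1)·(-20) = 43
50·t² − 86·t + 432 = 0  ⇒  m = 43² − 50·432 = -19751
m = -19751 < 0,  v_rel·d = 43 > 0  ⇒  outside

inside=no margin=-19751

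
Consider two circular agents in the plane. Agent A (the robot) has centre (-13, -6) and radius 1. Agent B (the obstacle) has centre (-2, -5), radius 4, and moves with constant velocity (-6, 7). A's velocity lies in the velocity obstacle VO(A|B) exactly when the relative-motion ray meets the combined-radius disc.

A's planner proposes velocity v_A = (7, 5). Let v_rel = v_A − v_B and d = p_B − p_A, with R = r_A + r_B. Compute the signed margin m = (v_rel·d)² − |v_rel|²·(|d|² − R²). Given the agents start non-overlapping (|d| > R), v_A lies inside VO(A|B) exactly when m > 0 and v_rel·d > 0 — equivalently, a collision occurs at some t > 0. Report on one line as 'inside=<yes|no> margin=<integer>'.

d = (11, 1),  |d|² = 122;  R = 1+4 = 5,  c = 122−5² = 97
v_rel = (13, -2),  |v_rel|² = 173;  v_rel·d = (13)·(11) + (-2)·(1) = 141
173·t² − 282·t + 97 = 0  ⇒  m = 141² − 173·97 = 3100
m = 3100 > 0,  v_rel·d = 141 > 0  ⇒  inside

inside=yes margin=3100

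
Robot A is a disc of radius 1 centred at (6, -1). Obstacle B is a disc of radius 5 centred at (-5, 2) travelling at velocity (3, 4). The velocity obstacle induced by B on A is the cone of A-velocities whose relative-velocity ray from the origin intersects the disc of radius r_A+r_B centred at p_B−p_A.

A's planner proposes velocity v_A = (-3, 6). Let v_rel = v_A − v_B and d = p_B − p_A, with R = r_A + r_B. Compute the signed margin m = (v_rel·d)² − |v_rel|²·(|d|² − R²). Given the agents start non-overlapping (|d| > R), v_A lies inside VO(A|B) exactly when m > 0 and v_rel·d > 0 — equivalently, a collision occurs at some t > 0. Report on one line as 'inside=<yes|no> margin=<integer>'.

d = (-11, 3),  |d|² = 130;  R = 1+5 = 6,  c = 130−6² = 94
v_rel = (-6, 2),  |v_rel|² = 40;  v_rel·d = (-6)·(-11) + (2)·(3) = 72
40·t² − 144·t + 94 = 0  ⇒  m = 72² − 40·94 = 1424
m = 1424 > 0,  v_rel·d = 72 > 0  ⇒  inside

inside=yes margin=1424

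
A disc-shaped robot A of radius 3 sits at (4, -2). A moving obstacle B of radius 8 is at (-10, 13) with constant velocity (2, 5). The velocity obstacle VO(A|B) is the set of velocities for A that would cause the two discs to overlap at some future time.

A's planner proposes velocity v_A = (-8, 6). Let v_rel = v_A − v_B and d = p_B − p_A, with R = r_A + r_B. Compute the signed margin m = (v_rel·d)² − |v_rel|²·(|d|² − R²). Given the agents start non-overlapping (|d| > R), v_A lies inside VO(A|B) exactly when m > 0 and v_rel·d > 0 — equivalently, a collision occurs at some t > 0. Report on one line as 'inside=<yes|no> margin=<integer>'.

d = (-14, 15),  |d|² = 421;  R = 3+8 = 11,  c = 421−11² = 300
v_rel = (-10, 1),  |v_rel|² = 101;  v_rel·d = (-10)·(-14) + (1)·(15) = 155
101·t² − 310·t + 300 = 0  ⇒  m = 155² − 101·300 = -6275
m = -6275 < 0,  v_rel·d = 155 > 0  ⇒  outside

inside=no margin=-6275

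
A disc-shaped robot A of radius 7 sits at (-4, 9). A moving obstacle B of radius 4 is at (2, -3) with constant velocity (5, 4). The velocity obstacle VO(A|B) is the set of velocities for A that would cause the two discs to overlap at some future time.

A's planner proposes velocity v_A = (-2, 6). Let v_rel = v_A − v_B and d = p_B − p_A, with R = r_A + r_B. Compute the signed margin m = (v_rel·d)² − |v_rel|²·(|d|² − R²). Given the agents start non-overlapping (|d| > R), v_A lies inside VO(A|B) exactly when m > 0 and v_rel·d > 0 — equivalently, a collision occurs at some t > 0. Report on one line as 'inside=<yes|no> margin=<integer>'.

d = (6, -12),  |d|² = 180;  R = 7+4 = 11,  c = 180−11² = 59
v_rel = (-7, 2),  |v_rel|² = 53;  v_rel·d = (-7)·(6) + (2)·(-12) = -66
53·t² + 132·t + 59 = 0  ⇒  m = (-66)² − 53·59 = 1229
m = 1229 > 0,  v_rel·d = -66 < 0  ⇒  outside

inside=no margin=1229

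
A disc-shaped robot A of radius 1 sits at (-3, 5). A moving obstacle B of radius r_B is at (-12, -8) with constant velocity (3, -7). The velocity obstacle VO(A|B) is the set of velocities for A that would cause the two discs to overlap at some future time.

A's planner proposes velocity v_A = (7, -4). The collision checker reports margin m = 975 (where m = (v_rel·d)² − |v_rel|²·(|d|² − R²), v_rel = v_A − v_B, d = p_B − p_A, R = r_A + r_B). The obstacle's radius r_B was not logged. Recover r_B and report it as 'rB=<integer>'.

m = 975
d = (-9, -13);  v_rel = (4, 3),  |v_rel|² = 25
v_rel×d = (4)·(-13) − (3)·(-9) = -25
since m = R²·25 − (-25)²:  R² = (625 + 975) / 25 = 64
R = √64 = 8  ⇒  r_B = 8 − 1 = 7

rB=7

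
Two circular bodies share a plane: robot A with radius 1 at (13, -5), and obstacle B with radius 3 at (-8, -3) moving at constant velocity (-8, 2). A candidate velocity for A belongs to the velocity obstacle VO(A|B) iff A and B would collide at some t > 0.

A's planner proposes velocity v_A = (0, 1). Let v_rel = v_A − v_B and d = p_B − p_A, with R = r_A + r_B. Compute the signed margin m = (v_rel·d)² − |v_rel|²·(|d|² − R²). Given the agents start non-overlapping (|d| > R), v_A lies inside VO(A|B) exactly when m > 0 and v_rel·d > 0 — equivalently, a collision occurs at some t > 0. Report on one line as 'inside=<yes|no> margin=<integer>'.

d = (-21, 2),  |d|² = 445;  R = 1+3 = 4,  c = 445−4² = 429
v_rel = (8, -1),  |v_rel|² = 65;  v_rel·d = (8)·(-21) + (-1)·(2) = -170
65·t² + 340·t + 429 = 0  ⇒  m = (-170)² − 65·429 = 1015
m = 1015 > 0,  v_rel·d = -170 < 0  ⇒  outside

inside=no margin=1015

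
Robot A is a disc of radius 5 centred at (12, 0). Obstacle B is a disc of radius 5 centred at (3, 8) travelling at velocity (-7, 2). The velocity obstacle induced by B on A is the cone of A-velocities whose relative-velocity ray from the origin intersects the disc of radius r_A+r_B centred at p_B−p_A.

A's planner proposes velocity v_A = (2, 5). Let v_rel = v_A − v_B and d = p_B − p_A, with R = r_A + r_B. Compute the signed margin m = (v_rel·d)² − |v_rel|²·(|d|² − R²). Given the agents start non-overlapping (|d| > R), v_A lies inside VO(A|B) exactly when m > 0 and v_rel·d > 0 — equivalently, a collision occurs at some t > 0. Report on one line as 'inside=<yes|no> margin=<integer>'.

d = (-9, 8),  |d|² = 145;  R = 5+5 = 10,  c = 145−10² = 45
v_rel = (9, 3),  |v_rel|² = 90;  v_rel·d = (9)·(-9) + (3)·(8) = -57
90·t² + 114·t + 45 = 0  ⇒  m = (-57)² − 90·45 = -801
m = -801 < 0,  v_rel·d = -57 < 0  ⇒  outside

inside=no margin=-801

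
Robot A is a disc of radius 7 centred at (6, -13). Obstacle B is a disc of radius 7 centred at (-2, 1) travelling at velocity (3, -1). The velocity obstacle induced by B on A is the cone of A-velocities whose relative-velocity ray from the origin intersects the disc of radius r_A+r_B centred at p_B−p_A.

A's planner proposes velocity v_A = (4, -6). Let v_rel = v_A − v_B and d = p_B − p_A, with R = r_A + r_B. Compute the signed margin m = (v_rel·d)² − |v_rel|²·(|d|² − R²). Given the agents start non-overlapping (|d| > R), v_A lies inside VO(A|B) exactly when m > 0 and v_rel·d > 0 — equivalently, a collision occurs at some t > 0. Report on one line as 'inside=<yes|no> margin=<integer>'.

d = (-8, 14),  |d|² = 260;  R = 7+7 = 14,  c = 260−14² = 64
v_rel = (1, -5),  |v_rel|² = 26;  v_rel·d = (1)·(-8) + (-5)·(14) = -78
26·t² + 156·t + 64 = 0  ⇒  m = (-78)² − 26·64 = 4420
m = 4420 > 0,  v_rel·d = -78 < 0  ⇒  outside

inside=no margin=4420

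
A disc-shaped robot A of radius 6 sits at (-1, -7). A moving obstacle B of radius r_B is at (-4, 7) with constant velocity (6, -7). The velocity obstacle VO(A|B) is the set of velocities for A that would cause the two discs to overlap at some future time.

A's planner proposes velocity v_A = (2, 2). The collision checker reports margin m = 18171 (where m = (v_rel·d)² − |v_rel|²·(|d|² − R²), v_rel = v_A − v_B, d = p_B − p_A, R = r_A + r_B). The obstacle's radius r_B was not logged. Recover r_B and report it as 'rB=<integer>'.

m = 18171
d = (-3, 14);  v_rel = (-4, 9),  |v_rel|² = 97
v_rel×d = (-4)·(14) − (9)·(-3) = -29
since m = R²·97 − (-29)²:  R² = (841 + 18171) / 97 = 196
R = √196 = 14  ⇒  r_B = 14 − 6 = 8

rB=8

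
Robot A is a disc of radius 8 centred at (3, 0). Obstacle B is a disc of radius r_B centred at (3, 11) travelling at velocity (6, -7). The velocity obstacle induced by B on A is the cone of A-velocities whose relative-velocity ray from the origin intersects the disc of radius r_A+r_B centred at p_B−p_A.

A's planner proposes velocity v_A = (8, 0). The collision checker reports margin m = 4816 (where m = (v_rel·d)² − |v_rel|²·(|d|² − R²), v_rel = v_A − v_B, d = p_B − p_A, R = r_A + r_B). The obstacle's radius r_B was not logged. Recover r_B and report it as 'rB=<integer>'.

m = 4816
d = (0, 11);  v_rel = (2, 7),  |v_rel|² = 53
v_rel×d = (2)·(11) − (7)·(0) = 22
since m = R²·53 − 22²:  R² = (484 + 4816) / 53 = 100
R = √100 = 10  ⇒  r_B = 10 − 8 = 2

rB=2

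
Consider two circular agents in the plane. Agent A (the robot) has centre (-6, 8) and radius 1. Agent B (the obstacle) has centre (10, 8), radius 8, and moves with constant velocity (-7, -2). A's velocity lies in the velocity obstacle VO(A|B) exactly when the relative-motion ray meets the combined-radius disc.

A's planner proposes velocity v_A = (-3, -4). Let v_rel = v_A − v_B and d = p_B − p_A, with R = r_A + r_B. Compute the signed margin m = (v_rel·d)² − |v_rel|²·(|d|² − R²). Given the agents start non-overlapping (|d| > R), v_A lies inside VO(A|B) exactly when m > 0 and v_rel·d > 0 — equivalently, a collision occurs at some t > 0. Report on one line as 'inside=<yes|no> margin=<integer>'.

d = (16, 0),  |d|² = 256;  R = 1+8 = 9,  c = 256−9² = 175
v_rel = (4, -2),  |v_rel|² = 20;  v_rel·d = (4)·(16) + (-2)·(0) = 64
20·t² − 128·t + 175 = 0  ⇒  m = 64² − 20·175 = 596
m = 596 > 0,  v_rel·d = 64 > 0  ⇒  inside

inside=yes margin=596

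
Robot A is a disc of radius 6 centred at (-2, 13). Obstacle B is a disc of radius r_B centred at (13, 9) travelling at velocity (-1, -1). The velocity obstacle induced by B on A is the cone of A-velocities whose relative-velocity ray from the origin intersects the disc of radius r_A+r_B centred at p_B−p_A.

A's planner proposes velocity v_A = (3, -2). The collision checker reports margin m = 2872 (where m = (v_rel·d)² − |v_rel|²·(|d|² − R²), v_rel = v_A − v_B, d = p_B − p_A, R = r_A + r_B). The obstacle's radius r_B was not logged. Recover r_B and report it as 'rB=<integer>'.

m = 2872
d = (15, -4);  v_rel = (4, -1),  |v_rel|² = 17
v_rel×d = (4)·(-4) − (-1)·(15) = -1
since m = R²·17 − (-1)²:  R² = (1 + 2872) / 17 = 169
R = √169 = 13  ⇒  r_B = 13 − 6 = 7

rB=7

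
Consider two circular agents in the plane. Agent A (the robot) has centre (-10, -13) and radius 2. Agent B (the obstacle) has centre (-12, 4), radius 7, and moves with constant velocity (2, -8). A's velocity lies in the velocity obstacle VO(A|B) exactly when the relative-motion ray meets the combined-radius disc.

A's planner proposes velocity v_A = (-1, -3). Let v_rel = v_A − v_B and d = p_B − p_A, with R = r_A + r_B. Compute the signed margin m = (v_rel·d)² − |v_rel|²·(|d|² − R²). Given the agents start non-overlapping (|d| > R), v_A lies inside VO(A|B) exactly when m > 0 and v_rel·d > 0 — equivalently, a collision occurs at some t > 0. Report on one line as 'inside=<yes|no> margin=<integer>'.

d = (-2, 17),  |d|² = 293;  R = 2+7 = 9,  c = 293−9² = 212
v_rel = (-3, 5),  |v_rel|² = 34;  v_rel·d = (-3)·(-2) + (5)·(17) = 91
34·t² − 182·t + 212 = 0  ⇒  m = 91² − 34·212 = 1073
m = 1073 > 0,  v_rel·d = 91 > 0  ⇒  inside

inside=yes margin=1073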